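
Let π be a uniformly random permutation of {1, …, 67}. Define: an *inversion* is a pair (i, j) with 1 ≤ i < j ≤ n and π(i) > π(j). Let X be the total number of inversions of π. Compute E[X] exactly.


Write X = Σ X_I over the C(67, 2) = 2211 pairs i < j, with X_I the indicator of one inversion.
There are 2211 indicators.
For each fixed pair i < j, the values π(i) and π(j) are two distinct elements of {1, …, 67} in uniformly random order; by symmetry P[π(i) > π(j)] = 1/2.
By linearity: E[X] = 2211 · (1/2) = C(67, 2) · (1/2) = 2211/2 = 2211/2 ≈ 1105.5000.

E[X] = 2211/2 = 1105.5000.


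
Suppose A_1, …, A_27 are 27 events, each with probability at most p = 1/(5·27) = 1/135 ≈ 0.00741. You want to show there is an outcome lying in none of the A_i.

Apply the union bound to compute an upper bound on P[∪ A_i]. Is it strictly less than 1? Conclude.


Union bound: P[∪_{i=1}^{27} A_i] ≤ Σ_i P[A_i] ≤ 27·p = 27·(1/135) = 1/5.
Numerically: 1/5 ≈ 0.20000.
Is 1/5 < 1? YES.
Since P[∪ A_i] ≤ 1/5 < 1, the complement has P[∩ A_i^c] ≥ 1 − 1/5 = 4/5 > 0, so some outcome avoids every A_i.

27·p = 1/5 ≈ 0.20000; existence CERTIFIED by the union bound.


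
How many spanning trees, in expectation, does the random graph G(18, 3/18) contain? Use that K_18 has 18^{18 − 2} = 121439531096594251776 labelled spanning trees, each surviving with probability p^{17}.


K_18 has 18^{18 − 2} = 121439531096594251776 labelled spanning trees.
For each such spanning tree H, let X_H = 1 if all 17 edges of H are present in G. Then P[X_H = 1] = p^{17} = (1/6)^{17} = 1/16926659444736.
Summing the indicators: E[X] = Σ_H E[X_H] = 121439531096594251776 · p^{17} = 121439531096594251776 · 1/16926659444736 = 14348907/2.
Numerically: E[X] ≈ 7.17e+06.

E[X] = 121439531096594251776 · (1/6)^{17} = 14348907/2 ≈ 7.17e+06.


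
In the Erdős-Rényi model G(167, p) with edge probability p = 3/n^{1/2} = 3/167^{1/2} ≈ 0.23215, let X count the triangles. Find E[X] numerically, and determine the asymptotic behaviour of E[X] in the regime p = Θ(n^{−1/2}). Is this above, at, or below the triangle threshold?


Number of potential triangles: C(167, 3) = 762355.
Each occurs with probability p³ ≈ (0.23215)³ ≈ 1.2510915e-02.
By linearity: E[X] = C(167, 3)·p³ ≈ 762355 · 1.2510915e-02 ≈ 9537.75825.
Since α = 1/2 < 1, p = c/n^{1/2} ≫ 1/n is above the triangle threshold p ~ 1/n. Asymptotically E[X] ~ (c³/6)·n^{3(1−α)} = (3³/6)·n^{1.5} → ∞; triangles are abundant w.h.p.

E[X] ≈ 9537.75825; in regime p = Θ(1/n^{1/2}) E[X] diverges (above the triangle threshold p ~ 1/n).


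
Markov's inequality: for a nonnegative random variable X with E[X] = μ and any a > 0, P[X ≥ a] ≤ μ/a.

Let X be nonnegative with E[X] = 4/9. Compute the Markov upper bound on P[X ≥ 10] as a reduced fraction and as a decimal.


μ = E[X] = 4/9, a = 10.
Markov: P[X ≥ 10] ≤ μ/a = (4/9)/10 = 2/45.
Numerically: ≈ 0.044.
(Since a = 10 > μ = 0.444, the bound 2/45 is < 1 and informative.)

P[X ≥ 10] ≤ 2/45 ≈ 0.044.


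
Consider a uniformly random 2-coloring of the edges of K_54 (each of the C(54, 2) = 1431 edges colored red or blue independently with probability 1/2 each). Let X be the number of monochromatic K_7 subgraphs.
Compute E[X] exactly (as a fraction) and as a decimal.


Let X = Σ_S X_S over the C(54, 7) = 177100560 subsets S of size 7, where X_S = 1 if the K_7 on S is monochromatic.
For a fixed S, the K_7 on S has C(7, 2) = 21 edges. P[all 21 edges red] = (1/2)^21, and likewise for blue, so P[monochromatic] = 2·(1/2)^21 = 2^{1 − 21} = 1/1048576.
By linearity: E[X] = C(54, 7) · 2^{1 − 21} = 177100560 · 1/1048576 = 11068785/65536.
Numerically: E[X] ≈ 168.896.

E[X] = C(54,7)·2^(1−C(7,2)) = 11068785/65536 ≈ 168.896.


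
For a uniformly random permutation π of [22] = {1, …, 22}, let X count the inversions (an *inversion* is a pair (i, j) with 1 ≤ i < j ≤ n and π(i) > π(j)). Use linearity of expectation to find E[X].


Write X = Σ X_I over the C(22, 2) = 231 pairs i < j, with X_I the indicator of one inversion.
There are 231 indicators.
For each fixed pair i < j, the values π(i) and π(j) are two distinct elements of {1, …, 22} in uniformly random order; by symmetry P[π(i) > π(j)] = 1/2.
By linearity: E[X] = 231 · (1/2) = C(22, 2) · (1/2) = 231/2 = 231/2 ≈ 115.500.

E[X] = 231/2 = 115.500.


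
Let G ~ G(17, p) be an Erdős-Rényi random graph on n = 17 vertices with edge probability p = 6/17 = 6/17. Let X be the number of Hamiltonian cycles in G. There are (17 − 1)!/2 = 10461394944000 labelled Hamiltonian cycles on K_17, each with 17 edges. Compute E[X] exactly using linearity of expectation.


K_17 has (17 − 1)!/2 = 10461394944000 labelled Hamiltonian cycles.
For each such Hamiltonian cycle H, let X_H = 1 if all 17 edges of H are present in G. Then P[X_H = 1] = p^{17} = (6/17)^{17} = 16926659444736/827240261886336764177.
Summing the indicators: E[X] = Σ_H E[X_H] = 10461394944000 · p^{17} = 10461394944000 · 16926659444736/827240261886336764177 = 177076469533971037814784000/827240261886336764177.
Numerically: E[X] ≈ 2.1406e+05.

E[X] = 10461394944000 · (6/17)^{17} = 177076469533971037814784000/827240261886336764177 ≈ 2.1406e+05.


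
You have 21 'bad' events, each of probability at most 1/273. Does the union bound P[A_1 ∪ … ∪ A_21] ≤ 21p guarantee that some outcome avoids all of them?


Union bound: P[∪_{i=1}^{21} A_i] ≤ Σ_i P[A_i] ≤ 21·p = 21·(1/273) = 1/13.
Numerically: 1/13 ≈ 0.07692.
Is 1/13 < 1? YES.
Since P[∪ A_i] ≤ 1/13 < 1, the complement has P[∩ A_i^c] ≥ 1 − 1/13 = 12/13 > 0, so some outcome avoids every A_i.

21·p = 1/13 ≈ 0.07692; existence CERTIFIED by the union bound.


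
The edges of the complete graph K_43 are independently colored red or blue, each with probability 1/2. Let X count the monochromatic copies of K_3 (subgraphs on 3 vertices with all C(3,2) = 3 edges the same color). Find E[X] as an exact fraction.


Let X = Σ_S X_S over the C(43, 3) = 12341 subsets S of size 3, where X_S = 1 if the K_3 on S is monochromatic.
For a fixed S, the K_3 on S has C(3, 2) = 3 edges. P[all 3 edges red] = (1/2)^3, and likewise for blue, so P[monochromatic] = 2·(1/2)^3 = 2^{1 − 3} = 1/4.
By linearity: E[X] = C(43, 3) · 2^{1 − 3} = 12341 · 1/4 = 12341/4.
Numerically: E[X] ≈ 3085.250.

E[X] = C(43,3)·2^(1−C(3,2)) = 12341/4 ≈ 3085.250.


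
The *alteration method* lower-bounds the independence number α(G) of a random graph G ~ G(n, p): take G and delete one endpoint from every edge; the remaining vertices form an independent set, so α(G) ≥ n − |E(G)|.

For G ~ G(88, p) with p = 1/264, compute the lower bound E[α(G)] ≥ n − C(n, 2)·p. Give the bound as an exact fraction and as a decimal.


E[|E(G)|] = C(88, 2)·p = 3828 · (1/264) = 29/2.
E[α(G)] ≥ n − E[|E(G)|] = 88 − 29/2 = 147/2.
Numerically: ≈ 73.500000.
(This is only a lower bound; the true E[α(G)] may be larger.)

E[α(G)] ≥ 147/2 ≈ 73.500000.


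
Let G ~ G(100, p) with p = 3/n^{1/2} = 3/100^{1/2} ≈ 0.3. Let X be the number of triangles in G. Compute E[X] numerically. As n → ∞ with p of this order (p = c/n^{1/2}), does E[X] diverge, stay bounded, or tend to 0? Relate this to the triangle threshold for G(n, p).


Number of potential triangles: C(100, 3) = 161700.
Each occurs with probability p³ ≈ (0.3)³ ≈ 2.7000000e-02.
By linearity: E[X] = C(100, 3)·p³ ≈ 161700 · 2.7000000e-02 ≈ 4365.90000.
Since α = 1/2 < 1, p = c/n^{1/2} ≫ 1/n is above the triangle threshold p ~ 1/n. Asymptotically E[X] ~ (c³/6)·n^{3(1−α)} = (3³/6)·n^{1.5} → ∞; triangles are abundant w.h.p.

E[X] ≈ 4365.90000; in regime p = Θ(1/n^{1/2}) E[X] diverges (above the triangle threshold p ~ 1/n).


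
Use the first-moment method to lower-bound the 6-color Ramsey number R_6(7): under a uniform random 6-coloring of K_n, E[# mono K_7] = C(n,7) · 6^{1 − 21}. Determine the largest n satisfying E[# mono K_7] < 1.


We need C(n, 7) · 6^{1 − 21} < 1, i.e. C(n, 7) < 6^{21 − 1} = 3656158440062976.
Check values of n near the boundary:
  n = 567: C(567, 7) = 3601671315933933; 3601671315933933 < 3656158440062976? YES
  n = 568: C(568, 7) = 3646611956239704; 3646611956239704 < 3656158440062976? YES
  n = 569: C(569, 7) = 3692032389858348; 3692032389858348 < 3656158440062976? NO
  n = 570: C(570, 7) = 3737936877831720; 3737936877831720 < 3656158440062976? NO
  n = 571: C(571, 7) = 3784329711421830; 3784329711421830 < 3656158440062976? NO
The largest n with C(n, 7) < 3656158440062976 is n = 568 (where E[X] = 16882462760369/16926659444736 ≈ 0.9974). Hence R_6(7) > 568, i.e. R_6(7) ≥ 569.

Largest n = 568; hence R_6(7) > 568.


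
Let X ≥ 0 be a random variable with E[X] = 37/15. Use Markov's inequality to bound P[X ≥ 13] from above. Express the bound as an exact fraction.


μ = E[X] = 37/15, a = 13.
Markov: P[X ≥ 13] ≤ μ/a = (37/15)/13 = 37/195.
Numerically: ≈ 0.190.
(Since a = 13 > μ = 2.467, the bound 37/195 is < 1 and informative.)

P[X ≥ 13] ≤ 37/195 ≈ 0.190.


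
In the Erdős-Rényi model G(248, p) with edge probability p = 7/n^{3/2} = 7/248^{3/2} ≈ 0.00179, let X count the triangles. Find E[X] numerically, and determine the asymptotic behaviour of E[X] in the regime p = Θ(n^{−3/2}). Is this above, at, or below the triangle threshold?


Number of potential triangles: C(248, 3) = 2511496.
Each occurs with probability p³ ≈ (0.00179)³ ≈ 5.75787e-09.
By linearity: E[X] = C(248, 3)·p³ ≈ 2511496 · 5.75787e-09 ≈ 0.014.
Since α = 3/2 > 1, p = c/n^{3/2} = o(1/n) is below the triangle threshold p ~ 1/n. Asymptotically E[X] ~ (c³/6)·n^{3(1−α)} = (7³/6)·n^{-1.5} → 0, so by Markov's inequality G has no triangles w.h.p.

E[X] ≈ 0.014; in regime p = Θ(1/n^{3/2}) E[X] tends to 0 (below the triangle threshold p ~ 1/n).


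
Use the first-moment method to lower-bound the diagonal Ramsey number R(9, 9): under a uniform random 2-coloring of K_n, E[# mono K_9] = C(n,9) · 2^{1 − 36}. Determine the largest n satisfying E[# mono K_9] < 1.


We need C(n, 9) · 2^{1 − 36} < 1, i.e. C(n, 9) < 2^{36 − 1} = 34359738368.
Check values of n near the boundary:
  n = 61: C(61, 9) = 17341763505; 17341763505 < 34359738368? YES
  n = 62: C(62, 9) = 20286591270; 20286591270 < 34359738368? YES
  n = 63: C(63, 9) = 23667689815; 23667689815 < 34359738368? YES
  n = 64: C(64, 9) = 27540584512; 27540584512 < 34359738368? YES
  n = 65: C(65, 9) = 31966749880; 31966749880 < 34359738368? YES
  n = 66: C(66, 9) = 37014131440; 37014131440 < 34359738368? NO
  n = 67: C(67, 9) = 42757703560; 42757703560 < 34359738368? NO
The largest n with C(n, 9) < 34359738368 is n = 65 (where E[X] = 3995843735/4294967296 ≈ 0.9304). Hence R(9, 9) > 65, i.e. R(9, 9) ≥ 66.

Largest n = 65; hence R(9, 9) > 65.


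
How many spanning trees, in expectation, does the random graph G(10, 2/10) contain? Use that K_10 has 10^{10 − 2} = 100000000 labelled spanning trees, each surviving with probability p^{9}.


K_10 has 10^{10 − 2} = 100000000 labelled spanning trees.
For each such spanning tree H, let X_H = 1 if all 9 edges of H are present in G. Then P[X_H = 1] = p^{9} = (1/5)^{9} = 1/1953125.
By linearity: E[X] = Σ_H E[X_H] = 100000000 · p^{9} = 100000000 · 1/1953125 = 256/5.
Numerically: E[X] ≈ 51.2.

E[X] = 100000000 · (1/5)^{9} = 256/5 ≈ 51.2.


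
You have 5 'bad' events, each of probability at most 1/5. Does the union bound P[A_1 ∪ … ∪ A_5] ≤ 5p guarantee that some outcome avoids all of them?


Union bound: P[∪_{i=1}^{5} A_i] ≤ Σ_i P[A_i] ≤ 5·p = 5·(1/5) = 1.
Numerically: 1 ≈ 1.000.
Is 1 < 1? NO.
Since the bound 1 is ≥ 1, the union bound is uninformative here; it does NOT by itself certify existence.

5·p = 1 ≈ 1.000; existence NOT certified by the union bound.


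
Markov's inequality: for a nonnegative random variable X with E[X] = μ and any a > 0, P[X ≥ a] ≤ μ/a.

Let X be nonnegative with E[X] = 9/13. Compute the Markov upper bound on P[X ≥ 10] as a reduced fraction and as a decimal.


μ = E[X] = 9/13, a = 10.
Markov: P[X ≥ 10] ≤ μ/a = (9/13)/10 = 9/130.
Numerically: ≈ 0.0692.
(Since a = 10 > μ = 0.6923, the bound 9/130 is < 1 and informative.)

P[X ≥ 10] ≤ 9/130 ≈ 0.0692.


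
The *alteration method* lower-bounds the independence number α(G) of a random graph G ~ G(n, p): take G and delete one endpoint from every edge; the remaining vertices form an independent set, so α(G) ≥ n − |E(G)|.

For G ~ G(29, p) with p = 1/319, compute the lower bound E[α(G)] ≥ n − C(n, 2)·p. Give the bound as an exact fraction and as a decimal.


E[|E(G)|] = C(29, 2)·p = 406 · (1/319) = 14/11.
E[α(G)] ≥ n − E[|E(G)|] = 29 − 14/11 = 305/11.
Numerically: ≈ 27.727.
(This is only a lower bound; the true E[α(G)] may be larger.)

E[α(G)] ≥ 305/11 ≈ 27.727.


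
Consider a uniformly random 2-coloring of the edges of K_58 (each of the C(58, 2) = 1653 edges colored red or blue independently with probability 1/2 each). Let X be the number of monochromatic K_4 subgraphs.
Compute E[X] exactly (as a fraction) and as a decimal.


Let X = Σ_S X_S over the C(58, 4) = 424270 subsets S of size 4, where X_S = 1 if the K_4 on S is monochromatic.
For a fixed S, the K_4 on S has C(4, 2) = 6 edges. P[all 6 edges red] = (1/2)^6, and likewise for blue, so P[monochromatic] = 2·(1/2)^6 = 2^{1 − 6} = 1/32.
By linearity of expectation: E[X] = C(58, 4) · 2^{1 − 6} = 424270 · 1/32 = 212135/16.
Numerically: E[X] ≈ 13258.4375.

E[X] = C(58,4)·2^(1−C(4,2)) = 212135/16 ≈ 13258.4375.


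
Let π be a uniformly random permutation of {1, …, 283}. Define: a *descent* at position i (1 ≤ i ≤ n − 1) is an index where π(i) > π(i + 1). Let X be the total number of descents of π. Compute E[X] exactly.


Write X = Σ X_I over i = 1, …, 282, with X_I the indicator of one descent.
There are 282 indicators.
For each fixed i, the pair (π(i), π(i+1)) is a uniformly random ordered pair of distinct values from {1, …, 283}; by symmetry P[π(i) > π(i+1)] = 1/2.
By linearity: E[X] = 282 · (1/2) = (283 − 1) · (1/2) = 141 ≈ 141.0000.

E[X] = 141 = 141.0000.


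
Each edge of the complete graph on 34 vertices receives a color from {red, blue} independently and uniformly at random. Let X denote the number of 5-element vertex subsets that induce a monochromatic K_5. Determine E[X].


Let X = Σ_S X_S over the C(34, 5) = 278256 subsets S of size 5, where X_S = 1 if the K_5 on S is monochromatic.
For a fixed S, the K_5 on S has C(5, 2) = 10 edges. P[all 10 edges red] = (1/2)^10, and likewise for blue, so P[monochromatic] = 2·(1/2)^10 = 2^{1 − 10} = 1/512.
By linearity: E[X] = C(34, 5) · 2^{1 − 10} = 278256 · 1/512 = 17391/32.
Numerically: E[X] ≈ 543.46875.

E[X] = C(34,5)·2^(1−C(5,2)) = 17391/32 ≈ 543.46875.


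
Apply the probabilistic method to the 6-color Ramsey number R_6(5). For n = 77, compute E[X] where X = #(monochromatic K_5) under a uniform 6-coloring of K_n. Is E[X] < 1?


E[X] = C(77, 5) · 6^{1 − 10} = 19757815 · 6^{−9} = 19757815/10077696.
As a reduced fraction: E[X] = 19757815/10077696 ≈ 1.9605.
Is E[X] < 1? NO.
Since E[X] ≥ 1, the first-moment bound is inconclusive at n = 77; it does NOT by itself certify R_6(5) > 77.

E[X] = 19757815/10077696 ≈ 1.9605; E[X] ≥ 1; first-moment method inconclusive here.


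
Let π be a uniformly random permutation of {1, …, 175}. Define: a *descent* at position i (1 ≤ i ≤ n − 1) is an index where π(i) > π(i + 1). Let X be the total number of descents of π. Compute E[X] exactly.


Write X = Σ X_I over i = 1, …, 174, with X_I the indicator of one descent.
There are 174 indicators.
For each fixed i, the pair (π(i), π(i+1)) is a uniformly random ordered pair of distinct values from {1, …, 175}; by symmetry P[π(i) > π(i+1)] = 1/2.
By linearity: E[X] = 174 · (1/2) = (175 − 1) · (1/2) = 87 ≈ 87.00000.

E[X] = 87 = 87.00000.


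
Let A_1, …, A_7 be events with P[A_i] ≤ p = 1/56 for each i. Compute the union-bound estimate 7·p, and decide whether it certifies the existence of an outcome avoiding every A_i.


Union bound: P[∪_{i=1}^{7} A_i] ≤ Σ_i P[A_i] ≤ 7·p = 7·(1/56) = 1/8.
Numerically: 1/8 ≈ 0.12500.
Is 1/8 < 1? YES.
Since P[∪ A_i] ≤ 1/8 < 1, the complement has P[∩ A_i^c] ≥ 1 − 1/8 = 7/8 > 0, so some outcome avoids every A_i.

7·p = 1/8 ≈ 0.12500; existence CERTIFIED by the union bound.


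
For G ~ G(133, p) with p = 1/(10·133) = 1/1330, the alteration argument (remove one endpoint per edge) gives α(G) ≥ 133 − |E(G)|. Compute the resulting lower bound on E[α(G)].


E[|E(G)|] = C(133, 2)·p = 8778 · (1/1330) = 33/5.
E[α(G)] ≥ n − E[|E(G)|] = 133 − 33/5 = 632/5.
Numerically: ≈ 126.400000.
(This is only a lower bound; the true E[α(G)] may be larger.)

E[α(G)] ≥ 632/5 ≈ 126.400000.


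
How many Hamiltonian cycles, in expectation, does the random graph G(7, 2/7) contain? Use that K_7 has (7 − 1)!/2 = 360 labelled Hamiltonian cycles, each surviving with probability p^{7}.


K_7 has (7 − 1)!/2 = 360 labelled Hamiltonian cycles.
For each such Hamiltonian cycle H, let X_H = 1 if all 7 edges of H are present in G. Then P[X_H = 1] = p^{7} = (2/7)^{7} = 128/823543.
By linearity of expectation: E[X] = Σ_H E[X_H] = 360 · p^{7} = 360 · 128/823543 = 46080/823543.
Numerically: E[X] ≈ 0.056.

E[X] = 360 · (2/7)^{7} = 46080/823543 ≈ 0.056.


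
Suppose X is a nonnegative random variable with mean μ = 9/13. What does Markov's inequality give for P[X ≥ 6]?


μ = E[X] = 9/13, a = 6.
Markov: P[X ≥ 6] ≤ μ/a = (9/13)/6 = 3/26.
Numerically: ≈ 0.11538.
(Since a = 6 > μ = 0.69231, the bound 3/26 is < 1 and informative.)

P[X ≥ 6] ≤ 3/26 ≈ 0.11538.


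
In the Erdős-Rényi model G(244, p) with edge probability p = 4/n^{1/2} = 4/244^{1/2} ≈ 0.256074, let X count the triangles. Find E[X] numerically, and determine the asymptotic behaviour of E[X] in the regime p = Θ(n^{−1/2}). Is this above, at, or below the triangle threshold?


Number of potential triangles: C(244, 3) = 2391444.
Each occurs with probability p³ ≈ (0.256074)³ ≈ 1.67917220e-02.
By linearity: E[X] = C(244, 3)·p³ ≈ 2391444 · 1.67917220e-02 ≈ 40156.462727.
Since α = 1/2 < 1, p = c/n^{1/2} ≫ 1/n is above the triangle threshold p ~ 1/n. Asymptotically E[X] ~ (c³/6)·n^{3(1−α)} = (4³/6)·n^{1.5} → ∞; triangles are abundant w.h.p.

E[X] ≈ 40156.462727; in regime p = Θ(1/n^{1/2}) E[X] diverges (above the triangle threshold p ~ 1/n).


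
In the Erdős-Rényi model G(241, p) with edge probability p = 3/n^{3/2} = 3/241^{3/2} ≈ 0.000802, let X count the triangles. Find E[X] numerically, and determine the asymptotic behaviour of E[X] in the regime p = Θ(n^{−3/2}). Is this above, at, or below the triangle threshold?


Number of potential triangles: C(241, 3) = 2303960.
Each occurs with probability p³ ≈ (0.000802)³ ≈ 5.15569e-10.
By linearity: E[X] = C(241, 3)·p³ ≈ 2303960 · 5.15569e-10 ≈ 0.001.
Since α = 3/2 > 1, p = c/n^{3/2} = o(1/n) is below the triangle threshold p ~ 1/n. Asymptotically E[X] ~ (c³/6)·n^{3(1−α)} = (3³/6)·n^{-1.5} → 0, so by Markov's inequality G has no triangles w.h.p.

E[X] ≈ 0.001; in regime p = Θ(1/n^{3/2}) E[X] tends to 0 (below the triangle threshold p ~ 1/n).


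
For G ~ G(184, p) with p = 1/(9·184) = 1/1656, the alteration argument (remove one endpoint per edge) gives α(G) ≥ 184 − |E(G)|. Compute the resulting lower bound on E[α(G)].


E[|E(G)|] = C(184, 2)·p = 16836 · (1/1656) = 61/6.
E[α(G)] ≥ n − E[|E(G)|] = 184 − 61/6 = 1043/6.
Numerically: ≈ 173.83333.
(This is only a lower bound; the true E[α(G)] may be larger.)

E[α(G)] ≥ 1043/6 ≈ 173.83333.


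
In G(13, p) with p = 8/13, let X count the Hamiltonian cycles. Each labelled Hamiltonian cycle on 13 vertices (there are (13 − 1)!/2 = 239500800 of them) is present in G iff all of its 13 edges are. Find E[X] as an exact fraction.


K_13 has (13 − 1)!/2 = 239500800 labelled Hamiltonian cycles.
For each such Hamiltonian cycle H, let X_H = 1 if all 13 edges of H are present in G. Then P[X_H = 1] = p^{13} = (8/13)^{13} = 549755813888/302875106592253.
By linearity: E[X] = Σ_H E[X_H] = 239500800 · p^{13} = 239500800 · 549755813888/302875106592253 = 131666957230827110400/302875106592253.
Numerically: E[X] ≈ 4.3472e+05.

E[X] = 239500800 · (8/13)^{13} = 131666957230827110400/302875106592253 ≈ 4.3472e+05.


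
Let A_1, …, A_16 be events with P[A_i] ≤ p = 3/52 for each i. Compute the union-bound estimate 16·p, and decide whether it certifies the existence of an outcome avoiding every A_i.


Union bound: P[∪_{i=1}^{16} A_i] ≤ Σ_i P[A_i] ≤ 16·p = 16·(3/52) = 12/13.
Numerically: 12/13 ≈ 0.923.
Is 12/13 < 1? YES.
Since P[∪ A_i] ≤ 12/13 < 1, the complement has P[∩ A_i^c] ≥ 1 − 12/13 = 1/13 > 0, so some outcome avoids every A_i.

16·p = 12/13 ≈ 0.923; existence CERTIFIED by the union bound.


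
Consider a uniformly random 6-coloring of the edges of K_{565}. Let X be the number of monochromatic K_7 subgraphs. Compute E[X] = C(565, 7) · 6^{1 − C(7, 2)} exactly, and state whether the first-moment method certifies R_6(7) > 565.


E[X] = C(565, 7) · 6^{1 − 21} = 3513212521235560 · 6^{−20} = 3513212521235560/3656158440062976.
As a reduced fraction: E[X] = 439151565154445/457019805007872 ≈ 0.961.
Is E[X] < 1? YES.
Since E[X] < 1, there exists a 6-coloring of K_{565} with no monochromatic K_7; hence R_6(7) > 565.

E[X] = 439151565154445/457019805007872 ≈ 0.961; E[X] < 1, so R_6(7) > 565.


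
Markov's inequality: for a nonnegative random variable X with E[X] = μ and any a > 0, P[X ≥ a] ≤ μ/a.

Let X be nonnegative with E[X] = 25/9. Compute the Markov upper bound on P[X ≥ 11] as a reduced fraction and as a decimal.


μ = E[X] = 25/9, a = 11.
Markov: P[X ≥ 11] ≤ μ/a = (25/9)/11 = 25/99.
Numerically: ≈ 0.2525.
(Since a = 11 > μ = 2.7778, the bound 25/99 is < 1 and informative.)

P[X ≥ 11] ≤ 25/99 ≈ 0.2525.


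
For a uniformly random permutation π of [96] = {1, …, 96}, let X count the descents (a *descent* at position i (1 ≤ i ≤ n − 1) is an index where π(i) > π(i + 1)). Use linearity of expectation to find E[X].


Write X = Σ X_I over i = 1, …, 95, with X_I the indicator of one descent.
There are 95 indicators.
For each fixed i, the pair (π(i), π(i+1)) is a uniformly random ordered pair of distinct values from {1, …, 96}; by symmetry P[π(i) > π(i+1)] = 1/2.
By linearity: E[X] = 95 · (1/2) = (96 − 1) · (1/2) = 95/2 ≈ 47.500.

E[X] = 95/2 = 47.500.


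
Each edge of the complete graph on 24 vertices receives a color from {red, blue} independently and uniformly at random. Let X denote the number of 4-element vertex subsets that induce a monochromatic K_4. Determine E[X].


Let X = Σ_S X_S over the C(24, 4) = 10626 subsets S of size 4, where X_S = 1 if the K_4 on S is monochromatic.
For a fixed S, the K_4 on S has C(4, 2) = 6 edges. P[all 6 edges red] = (1/2)^6, and likewise for blue, so P[monochromatic] = 2·(1/2)^6 = 2^{1 − 6} = 1/32.
Summing: E[X] = C(24, 4) · 2^{1 − 6} = 10626 · 1/32 = 5313/16.
Numerically: E[X] ≈ 332.062.

E[X] = C(24,4)·2^(1−C(4,2)) = 5313/16 ≈ 332.062.


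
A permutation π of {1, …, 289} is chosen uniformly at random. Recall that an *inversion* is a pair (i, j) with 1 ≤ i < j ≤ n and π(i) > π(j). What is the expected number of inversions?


Write X = Σ X_I over the C(289, 2) = 41616 pairs i < j, with X_I the indicator of one inversion.
There are 41616 indicators.
For each fixed pair i < j, the values π(i) and π(j) are two distinct elements of {1, …, 289} in uniformly random order; by symmetry P[π(i) > π(j)] = 1/2.
By linearity: E[X] = 41616 · (1/2) = C(289, 2) · (1/2) = 41616/2 = 20808 ≈ 20808.0000.

E[X] = 20808 = 20808.0000.


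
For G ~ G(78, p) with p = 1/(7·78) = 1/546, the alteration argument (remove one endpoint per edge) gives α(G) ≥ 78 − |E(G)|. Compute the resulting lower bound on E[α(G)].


E[|E(G)|] = C(78, 2)·p = 3003 · (1/546) = 11/2.
E[α(G)] ≥ n − E[|E(G)|] = 78 − 11/2 = 145/2.
Numerically: ≈ 72.500.
(This is only a lower bound; the true E[α(G)] may be larger.)

E[α(G)] ≥ 145/2 ≈ 72.500.


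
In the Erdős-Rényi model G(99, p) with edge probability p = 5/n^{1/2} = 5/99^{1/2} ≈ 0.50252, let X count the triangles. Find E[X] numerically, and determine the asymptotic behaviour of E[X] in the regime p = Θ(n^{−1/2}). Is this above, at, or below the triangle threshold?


Number of potential triangles: C(99, 3) = 156849.
Each occurs with probability p³ ≈ (0.50252)³ ≈ 1.2689871e-01.
By linearity: E[X] = C(99, 3)·p³ ≈ 156849 · 1.2689871e-01 ≈ 19903.93640.
Since α = 1/2 < 1, p = c/n^{1/2} ≫ 1/n is above the triangle threshold p ~ 1/n. Asymptotically E[X] ~ (c³/6)·n^{3(1−α)} = (5³/6)·n^{1.5} → ∞; triangles are abundant w.h.p.

E[X] ≈ 19903.93640; in regime p = Θ(1/n^{1/2}) E[X] diverges (above the triangle threshold p ~ 1/n).


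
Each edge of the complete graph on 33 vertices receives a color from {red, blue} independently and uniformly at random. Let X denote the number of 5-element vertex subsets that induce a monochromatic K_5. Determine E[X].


Let X = Σ_S X_S over the C(33, 5) = 237336 subsets S of size 5, where X_S = 1 if the K_5 on S is monochromatic.
For a fixed S, the K_5 on S has C(5, 2) = 10 edges. P[all 10 edges red] = (1/2)^10, and likewise for blue, so P[monochromatic] = 2·(1/2)^10 = 2^{1 − 10} = 1/512.
Summing: E[X] = C(33, 5) · 2^{1 − 10} = 237336 · 1/512 = 29667/64.
Numerically: E[X] ≈ 463.547.

E[X] = C(33,5)·2^(1−C(5,2)) = 29667/64 ≈ 463.547.


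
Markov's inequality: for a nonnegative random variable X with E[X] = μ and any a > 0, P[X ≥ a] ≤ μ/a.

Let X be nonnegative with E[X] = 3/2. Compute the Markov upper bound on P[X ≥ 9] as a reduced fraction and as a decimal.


μ = E[X] = 3/2, a = 9.
Markov: P[X ≥ 9] ≤ μ/a = (3/2)/9 = 1/6.
Numerically: ≈ 0.167.
(Since a = 9 > μ = 1.500, the bound 1/6 is < 1 and informative.)

P[X ≥ 9] ≤ 1/6 ≈ 0.167.


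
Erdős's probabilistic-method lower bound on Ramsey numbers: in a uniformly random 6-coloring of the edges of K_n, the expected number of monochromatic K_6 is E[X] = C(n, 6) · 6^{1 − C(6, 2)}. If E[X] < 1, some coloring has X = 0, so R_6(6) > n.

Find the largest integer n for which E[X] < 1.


We need C(n, 6) · 6^{1 − 15} < 1, i.e. C(n, 6) < 6^{15 − 1} = 78364164096.
Check values of n near the boundary:
  n = 196: C(196, 6) = 72887293024; 72887293024 < 78364164096? YES
  n = 197: C(197, 6) = 75176946208; 75176946208 < 78364164096? YES
  n = 198: C(198, 6) = 77526225777; 77526225777 < 78364164096? YES
  n = 199: C(199, 6) = 79936367511; 79936367511 < 78364164096? NO
  n = 200: C(200, 6) = 82408626300; 82408626300 < 78364164096? NO
  n = 201: C(201, 6) = 84944276340; 84944276340 < 78364164096? NO
The largest n with C(n, 6) < 78364164096 is n = 198 (where E[X] = 25842075259/26121388032 ≈ 0.98931). Hence R_6(6) > 198, i.e. R_6(6) ≥ 199.

Largest n = 198; hence R_6(6) > 198.


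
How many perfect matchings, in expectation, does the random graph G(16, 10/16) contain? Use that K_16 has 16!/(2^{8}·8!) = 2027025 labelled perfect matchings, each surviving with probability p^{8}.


K_16 has 16!/(2^{8}·8!) = 2027025 labelled perfect matchings.
For each such perfect matching H, let X_H = 1 if all 8 edges of H are present in G. Then P[X_H = 1] = p^{8} = (5/8)^{8} = 390625/16777216.
By linearity: E[X] = Σ_H E[X_H] = 2027025 · p^{8} = 2027025 · 390625/16777216 = 791806640625/16777216.
Numerically: E[X] ≈ 4.72e+04.

E[X] = 2027025 · (5/8)^{8} = 791806640625/16777216 ≈ 4.72e+04.


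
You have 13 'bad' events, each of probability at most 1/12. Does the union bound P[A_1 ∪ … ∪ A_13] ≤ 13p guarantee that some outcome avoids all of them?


Union bound: P[∪_{i=1}^{13} A_i] ≤ Σ_i P[A_i] ≤ 13·p = 13·(1/12) = 13/12.
Numerically: 13/12 ≈ 1.083.
Is 13/12 < 1? NO.
Since the bound 13/12 is ≥ 1, the union bound is uninformative here; it does NOT by itself certify existence.

13·p = 13/12 ≈ 1.083; existence NOT certified by the union bound.


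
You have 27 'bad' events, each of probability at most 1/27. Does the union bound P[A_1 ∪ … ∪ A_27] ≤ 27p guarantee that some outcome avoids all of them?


Union bound: P[∪_{i=1}^{27} A_i] ≤ Σ_i P[A_i] ≤ 27·p = 27·(1/27) = 1.
Numerically: 1 ≈ 1.0000.
Is 1 < 1? NO.
Since the bound 1 is ≥ 1, the union bound is uninformative here; it does NOT by itself certify existence.

27·p = 1 ≈ 1.0000; existence NOT certified by the union bound.


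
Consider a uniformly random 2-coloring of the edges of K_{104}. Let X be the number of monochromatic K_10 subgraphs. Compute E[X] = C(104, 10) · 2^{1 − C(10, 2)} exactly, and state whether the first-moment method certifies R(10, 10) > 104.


E[X] = C(104, 10) · 2^{1 − 45} = 26100986351440 · 2^{−44} = 26100986351440/17592186044416.
As a reduced fraction: E[X] = 1631311646965/1099511627776 ≈ 1.483669.
Is E[X] < 1? NO.
Since E[X] ≥ 1, the first-moment bound is inconclusive at n = 104; it does NOT by itself certify R(10, 10) > 104.

E[X] = 1631311646965/1099511627776 ≈ 1.483669; E[X] ≥ 1; first-moment method inconclusive here.


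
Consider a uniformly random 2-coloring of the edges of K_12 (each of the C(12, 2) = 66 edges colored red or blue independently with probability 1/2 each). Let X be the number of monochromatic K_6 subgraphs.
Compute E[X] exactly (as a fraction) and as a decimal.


Let X = Σ_S X_S over the C(12, 6) = 924 subsets S of size 6, where X_S = 1 if the K_6 on S is monochromatic.
For a fixed S, the K_6 on S has C(6, 2) = 15 edges. P[all 15 edges red] = (1/2)^15, and likewise for blue, so P[monochromatic] = 2·(1/2)^15 = 2^{1 − 15} = 1/16384.
By linearity of expectation: E[X] = C(12, 6) · 2^{1 − 15} = 924 · 1/16384 = 231/4096.
Numerically: E[X] ≈ 0.056.

E[X] = C(12,6)·2^(1−C(6,2)) = 231/4096 ≈ 0.056.


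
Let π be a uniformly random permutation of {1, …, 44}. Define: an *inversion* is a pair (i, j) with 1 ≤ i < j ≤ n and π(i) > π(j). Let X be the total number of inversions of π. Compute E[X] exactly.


Write X = Σ X_I over the C(44, 2) = 946 pairs i < j, with X_I the indicator of one inversion.
There are 946 indicators.
For each fixed pair i < j, the values π(i) and π(j) are two distinct elements of {1, …, 44} in uniformly random order; by symmetry P[π(i) > π(j)] = 1/2.
By linearity: E[X] = 946 · (1/2) = C(44, 2) · (1/2) = 946/2 = 473 ≈ 473.00000.

E[X] = 473 = 473.00000.


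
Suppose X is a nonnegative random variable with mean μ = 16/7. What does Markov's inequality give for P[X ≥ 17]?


μ = E[X] = 16/7, a = 17.
Markov: P[X ≥ 17] ≤ μ/a = (16/7)/17 = 16/119.
Numerically: ≈ 0.134.
(Since a = 17 > μ = 2.286, the bound 16/119 is < 1 and informative.)

P[X ≥ 17] ≤ 16/119 ≈ 0.134.


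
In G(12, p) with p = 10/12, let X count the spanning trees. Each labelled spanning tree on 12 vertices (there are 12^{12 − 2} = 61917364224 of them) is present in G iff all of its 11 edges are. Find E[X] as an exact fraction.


K_12 has 12^{12 − 2} = 61917364224 labelled spanning trees.
For each such spanning tree H, let X_H = 1 if all 11 edges of H are present in G. Then P[X_H = 1] = p^{11} = (5/6)^{11} = 48828125/362797056.
Summing the indicators: E[X] = Σ_H E[X_H] = 61917364224 · p^{11} = 61917364224 · 48828125/362797056 = 25000000000/3.
Numerically: E[X] ≈ 8.3333e+09.

E[X] = 61917364224 · (5/6)^{11} = 25000000000/3 ≈ 8.3333e+09.


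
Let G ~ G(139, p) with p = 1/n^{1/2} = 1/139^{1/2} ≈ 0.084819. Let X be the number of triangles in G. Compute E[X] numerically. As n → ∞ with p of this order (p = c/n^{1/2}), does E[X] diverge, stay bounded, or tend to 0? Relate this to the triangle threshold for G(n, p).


Number of potential triangles: C(139, 3) = 437989.
Each occurs with probability p³ ≈ (0.084819)³ ≈ 6.1020786e-04.
By linearity: E[X] = C(139, 3)·p³ ≈ 437989 · 6.1020786e-04 ≈ 267.26433.
Since α = 1/2 < 1, p = c/n^{1/2} ≫ 1/n is above the triangle threshold p ~ 1/n. Asymptotically E[X] ~ (c³/6)·n^{3(1−α)} = (1³/6)·n^{1.5} → ∞; triangles are abundant w.h.p.

E[X] ≈ 267.26433; in regime p = Θ(1/n^{1/2}) E[X] diverges (above the triangle threshold p ~ 1/n).


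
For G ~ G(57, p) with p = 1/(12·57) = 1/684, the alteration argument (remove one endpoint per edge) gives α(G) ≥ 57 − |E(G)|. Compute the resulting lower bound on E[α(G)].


E[|E(G)|] = C(57, 2)·p = 1596 · (1/684) = 7/3.
E[α(G)] ≥ n − E[|E(G)|] = 57 − 7/3 = 164/3.
Numerically: ≈ 54.6667.
(This is only a lower bound; the true E[α(G)] may be larger.)

E[α(G)] ≥ 164/3 ≈ 54.6667.


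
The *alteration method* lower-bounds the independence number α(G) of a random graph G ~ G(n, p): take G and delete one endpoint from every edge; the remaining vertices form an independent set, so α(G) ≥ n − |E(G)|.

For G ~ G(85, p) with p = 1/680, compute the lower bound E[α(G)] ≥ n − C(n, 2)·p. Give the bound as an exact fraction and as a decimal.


E[|E(G)|] = C(85, 2)·p = 3570 · (1/680) = 21/4.
E[α(G)] ≥ n − E[|E(G)|] = 85 − 21/4 = 319/4.
Numerically: ≈ 79.75000.
(This is only a lower bound; the true E[α(G)] may be larger.)

E[α(G)] ≥ 319/4 ≈ 79.75000.


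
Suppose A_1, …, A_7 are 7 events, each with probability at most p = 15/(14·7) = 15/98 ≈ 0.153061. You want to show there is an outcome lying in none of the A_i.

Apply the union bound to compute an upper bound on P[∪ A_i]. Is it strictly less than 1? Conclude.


Union bound: P[∪_{i=1}^{7} A_i] ≤ Σ_i P[A_i] ≤ 7·p = 7·(15/98) = 15/14.
Numerically: 15/14 ≈ 1.071429.
Is 15/14 < 1? NO.
Since the bound 15/14 is ≥ 1, the union bound is uninformative here; it does NOT by itself certify existence.

7·p = 15/14 ≈ 1.071429; existence NOT certified by the union bound.


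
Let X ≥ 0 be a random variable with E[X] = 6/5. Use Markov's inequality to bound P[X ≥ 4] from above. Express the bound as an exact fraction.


μ = E[X] = 6/5, a = 4.
Markov: P[X ≥ 4] ≤ μ/a = (6/5)/4 = 3/10.
Numerically: ≈ 0.300.
(Since a = 4 > μ = 1.200, the bound 3/10 is < 1 and informative.)

P[X ≥ 4] ≤ 3/10 ≈ 0.300.


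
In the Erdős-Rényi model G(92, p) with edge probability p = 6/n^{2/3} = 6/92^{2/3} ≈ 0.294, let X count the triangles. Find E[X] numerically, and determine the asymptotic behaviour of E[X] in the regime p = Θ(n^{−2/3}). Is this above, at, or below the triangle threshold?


Number of potential triangles: C(92, 3) = 125580.
Each occurs with probability p³ ≈ (0.294)³ ≈ 2.55198e-02.
By linearity: E[X] = C(92, 3)·p³ ≈ 125580 · 2.55198e-02 ≈ 3204.783.
Since α = 2/3 < 1, p = c/n^{2/3} ≫ 1/n is above the triangle threshold p ~ 1/n. Asymptotically E[X] ~ (c³/6)·n^{3(1−α)} = (6³/6)·n^{1} → ∞; triangles are abundant w.h.p.

E[X] ≈ 3204.783; in regime p = Θ(1/n^{2/3}) E[X] diverges (above the triangle threshold p ~ 1/n).


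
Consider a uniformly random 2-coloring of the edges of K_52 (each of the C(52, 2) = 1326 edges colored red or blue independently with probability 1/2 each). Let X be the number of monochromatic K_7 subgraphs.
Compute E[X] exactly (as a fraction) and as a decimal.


Let X = Σ_S X_S over the C(52, 7) = 133784560 subsets S of size 7, where X_S = 1 if the K_7 on S is monochromatic.
For a fixed S, the K_7 on S has C(7, 2) = 21 edges. P[all 21 edges red] = (1/2)^21, and likewise for blue, so P[monochromatic] = 2·(1/2)^21 = 2^{1 − 21} = 1/1048576.
By linearity: E[X] = C(52, 7) · 2^{1 − 21} = 133784560 · 1/1048576 = 8361535/65536.
Numerically: E[X] ≈ 127.586899.

E[X] = C(52,7)·2^(1−C(7,2)) = 8361535/65536 ≈ 127.586899.


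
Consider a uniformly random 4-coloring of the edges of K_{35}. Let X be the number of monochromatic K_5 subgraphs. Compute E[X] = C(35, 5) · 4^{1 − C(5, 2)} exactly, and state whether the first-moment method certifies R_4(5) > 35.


E[X] = C(35, 5) · 4^{1 − 10} = 324632 · 4^{−9} = 324632/262144.
As a reduced fraction: E[X] = 40579/32768 ≈ 1.238.
Is E[X] < 1? NO.
Since E[X] ≥ 1, the first-moment bound is inconclusive at n = 35; it does NOT by itself certify R_4(5) > 35.

E[X] = 40579/32768 ≈ 1.238; E[X] ≥ 1; first-moment method inconclusive here.


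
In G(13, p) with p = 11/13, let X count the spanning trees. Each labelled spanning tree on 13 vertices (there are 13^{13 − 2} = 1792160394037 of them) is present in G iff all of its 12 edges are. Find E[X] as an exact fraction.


K_13 has 13^{13 − 2} = 1792160394037 labelled spanning trees.
For each such spanning tree H, let X_H = 1 if all 12 edges of H are present in G. Then P[X_H = 1] = p^{12} = (11/13)^{12} = 3138428376721/23298085122481.
Summing the indicators: E[X] = Σ_H E[X_H] = 1792160394037 · p^{12} = 1792160394037 · 3138428376721/23298085122481 = 3138428376721/13.
Numerically: E[X] ≈ 2.414e+11.

E[X] = 1792160394037 · (11/13)^{12} = 3138428376721/13 ≈ 2.414e+11.


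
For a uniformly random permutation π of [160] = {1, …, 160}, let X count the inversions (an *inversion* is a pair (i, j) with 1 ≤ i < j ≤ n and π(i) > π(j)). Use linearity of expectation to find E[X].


Write X = Σ X_I over the C(160, 2) = 12720 pairs i < j, with X_I the indicator of one inversion.
There are 12720 indicators.
For each fixed pair i < j, the values π(i) and π(j) are two distinct elements of {1, …, 160} in uniformly random order; by symmetry P[π(i) > π(j)] = 1/2.
By linearity: E[X] = 12720 · (1/2) = C(160, 2) · (1/2) = 12720/2 = 6360 ≈ 6360.0000.

E[X] = 6360 = 6360.0000.


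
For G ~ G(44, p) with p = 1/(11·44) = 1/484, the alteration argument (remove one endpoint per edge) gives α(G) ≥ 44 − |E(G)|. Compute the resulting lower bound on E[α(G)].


E[|E(G)|] = C(44, 2)·p = 946 · (1/484) = 43/22.
E[α(G)] ≥ n − E[|E(G)|] = 44 − 43/22 = 925/22.
Numerically: ≈ 42.04545.
(This is only a lower bound; the true E[α(G)] may be larger.)

E[α(G)] ≥ 925/22 ≈ 42.04545.


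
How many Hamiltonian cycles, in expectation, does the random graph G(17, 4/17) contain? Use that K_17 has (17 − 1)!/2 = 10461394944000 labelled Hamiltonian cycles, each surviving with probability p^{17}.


K_17 has (17 − 1)!/2 = 10461394944000 labelled Hamiltonian cycles.
For each such Hamiltonian cycle H, let X_H = 1 if all 17 edges of H are present in G. Then P[X_H = 1] = p^{17} = (4/17)^{17} = 17179869184/827240261886336764177.
Summing the indicators: E[X] = Σ_H E[X_H] = 10461394944000 · p^{17} = 10461394944000 · 17179869184/827240261886336764177 = 179725396620079005696000/827240261886336764177.
Numerically: E[X] ≈ 217.

E[X] = 10461394944000 · (4/17)^{17} = 179725396620079005696000/827240261886336764177 ≈ 217.


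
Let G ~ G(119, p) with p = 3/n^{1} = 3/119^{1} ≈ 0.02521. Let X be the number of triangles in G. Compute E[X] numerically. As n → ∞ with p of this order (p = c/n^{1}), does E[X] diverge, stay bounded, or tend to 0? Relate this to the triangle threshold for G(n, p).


Number of potential triangles: C(119, 3) = 273819.
Each occurs with probability p³ ≈ (0.02521)³ ≈ 1.6022227e-05.
By linearity: E[X] = C(119, 3)·p³ ≈ 273819 · 1.6022227e-05 ≈ 4.38719.
Here α = 1, so p = 3/n is exactly at the triangle threshold p ~ 1/n. Asymptotically E[X] → c³/6 = 3³/6 = 9/2 ≈ 4.50000, a bounded constant. In this regime the triangle count is asymptotically Poisson(c³/6).

E[X] ≈ 4.38719; in regime p = Θ(1/n^{1}) E[X] stays bounded (at the triangle threshold p ~ 1/n).


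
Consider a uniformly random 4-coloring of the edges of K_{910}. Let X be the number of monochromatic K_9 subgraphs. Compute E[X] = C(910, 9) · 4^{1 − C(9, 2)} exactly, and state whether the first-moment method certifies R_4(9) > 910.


E[X] = C(910, 9) · 4^{1 − 36} = 1133378248346922788210 · 4^{−35} = 1133378248346922788210/1180591620717411303424.
As a reduced fraction: E[X] = 566689124173461394105/590295810358705651712 ≈ 0.9600.
Is E[X] < 1? YES.
Since E[X] < 1, there exists a 4-coloring of K_{910} with no monochromatic K_9; hence R_4(9) > 910.

E[X] = 566689124173461394105/590295810358705651712 ≈ 0.9600; E[X] < 1, so R_4(9) > 910.
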